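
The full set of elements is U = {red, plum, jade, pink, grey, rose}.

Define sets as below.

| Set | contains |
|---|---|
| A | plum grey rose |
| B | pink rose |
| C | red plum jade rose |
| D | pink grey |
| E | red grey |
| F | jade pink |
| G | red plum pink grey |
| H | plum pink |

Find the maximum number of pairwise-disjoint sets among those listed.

E, H are pairwise disjoint (E={red,grey}; H={plum,pink}).
Every remaining set overlaps one of these, and no 3 of the listed sets are pairwise disjoint, so 2 is the maximum.

2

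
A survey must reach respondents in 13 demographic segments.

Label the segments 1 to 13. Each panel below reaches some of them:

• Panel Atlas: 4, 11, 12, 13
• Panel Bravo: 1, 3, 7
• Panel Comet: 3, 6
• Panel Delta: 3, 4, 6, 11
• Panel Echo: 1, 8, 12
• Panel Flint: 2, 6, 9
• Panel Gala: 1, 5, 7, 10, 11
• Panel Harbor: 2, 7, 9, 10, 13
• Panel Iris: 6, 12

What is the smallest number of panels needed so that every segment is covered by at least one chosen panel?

Delta and Echo and Gala and Harbor together: Delta ∪ Echo ∪ Gala ∪ Harbor = {1, 2, 3, 4, 5, 6, 7, 8, 9, 10, 11, 12, 13} — every segment is covered.
Only Gala contains 5, so Gala is forced; the remaining 8 segments need at least 3 more panels (each remaining panel adds at most 3) — so at least 4 panels are needed, and 4 is optimal.

4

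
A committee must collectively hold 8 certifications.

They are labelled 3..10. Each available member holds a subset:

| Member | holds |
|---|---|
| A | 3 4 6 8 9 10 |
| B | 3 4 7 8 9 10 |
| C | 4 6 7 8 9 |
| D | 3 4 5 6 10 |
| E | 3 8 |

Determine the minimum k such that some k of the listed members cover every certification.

2

Take {C, D}. Their union is {3, 4, 5, 6, 7, 8, 9, 10}, which is all 8 certifications.
No single member has all 8 certifications (the largest, A, has 6), so 2 is optimal.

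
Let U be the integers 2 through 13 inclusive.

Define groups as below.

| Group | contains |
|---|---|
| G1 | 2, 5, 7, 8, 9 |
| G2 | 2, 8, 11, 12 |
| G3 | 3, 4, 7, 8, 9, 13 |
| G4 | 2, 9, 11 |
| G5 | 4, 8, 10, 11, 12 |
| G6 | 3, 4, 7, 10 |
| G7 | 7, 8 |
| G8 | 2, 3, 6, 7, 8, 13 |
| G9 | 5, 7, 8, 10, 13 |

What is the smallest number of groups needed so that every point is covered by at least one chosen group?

3

G1, G5, and G8 cover everything between them: the union {2, 3, 4, 5, 6, 7, 8, 9, 10, 11, 12, 13} is all of U.
Only G8 contains 6, so G8 is forced; the remaining 6 points need at least 2 more groups (each remaining group adds at most 4) — so at least 3 groups are needed, and 3 is optimal.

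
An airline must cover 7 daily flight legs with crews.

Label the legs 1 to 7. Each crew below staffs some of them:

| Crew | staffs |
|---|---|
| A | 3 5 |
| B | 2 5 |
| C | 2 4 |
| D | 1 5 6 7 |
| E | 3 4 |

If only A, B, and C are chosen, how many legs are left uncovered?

3

Union of A, B, C = {2, 3, 4, 5}.
Not covered: 1, 6, 7 — 3 legs.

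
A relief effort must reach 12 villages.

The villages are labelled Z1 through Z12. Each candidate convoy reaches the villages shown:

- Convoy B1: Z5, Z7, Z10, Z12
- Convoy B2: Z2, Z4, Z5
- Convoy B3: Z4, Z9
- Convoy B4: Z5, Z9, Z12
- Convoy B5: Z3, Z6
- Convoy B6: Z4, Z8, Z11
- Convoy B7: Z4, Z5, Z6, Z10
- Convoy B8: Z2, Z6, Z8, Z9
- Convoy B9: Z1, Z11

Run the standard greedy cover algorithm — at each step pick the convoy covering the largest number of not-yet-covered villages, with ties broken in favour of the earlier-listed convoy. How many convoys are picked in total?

Greedy: pick B1 (covers 4 new) → pick B8 (covers 4 new) → pick B6 (covers 2 new) → pick B5 (covers 1 new) → pick B9 (covers 1 new). Total picks: 5.

5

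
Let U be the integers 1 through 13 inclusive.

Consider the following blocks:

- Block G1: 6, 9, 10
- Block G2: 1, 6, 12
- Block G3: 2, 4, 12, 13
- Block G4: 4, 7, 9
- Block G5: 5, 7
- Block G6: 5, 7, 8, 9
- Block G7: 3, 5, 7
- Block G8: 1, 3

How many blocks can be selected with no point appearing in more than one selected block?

4

G1, G3, G5, G8 are pairwise disjoint (G1={6,9,10}; G3={2,4,12,13}; G5={5,7}; G8={1,3}).
Every remaining block overlaps one of these, and no 5 of the listed blocks are pairwise disjoint, so 4 is the maximum.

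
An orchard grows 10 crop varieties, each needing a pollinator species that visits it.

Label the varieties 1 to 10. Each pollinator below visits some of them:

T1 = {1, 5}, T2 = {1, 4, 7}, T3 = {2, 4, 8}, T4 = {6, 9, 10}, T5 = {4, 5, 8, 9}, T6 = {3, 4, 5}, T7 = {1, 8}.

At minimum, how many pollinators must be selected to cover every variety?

T2 and T3 and T4 and T6 together: T2 ∪ T3 ∪ T4 ∪ T6 = {1, 2, 3, 4, 5, 6, 7, 8, 9, 10} — every variety is covered.
Only T3 contains 2, so T3 is forced; the remaining 7 varieties need at least 3 more pollinators (each remaining pollinator adds at most 3) — so at least 4 pollinators are needed, and 4 is optimal.

4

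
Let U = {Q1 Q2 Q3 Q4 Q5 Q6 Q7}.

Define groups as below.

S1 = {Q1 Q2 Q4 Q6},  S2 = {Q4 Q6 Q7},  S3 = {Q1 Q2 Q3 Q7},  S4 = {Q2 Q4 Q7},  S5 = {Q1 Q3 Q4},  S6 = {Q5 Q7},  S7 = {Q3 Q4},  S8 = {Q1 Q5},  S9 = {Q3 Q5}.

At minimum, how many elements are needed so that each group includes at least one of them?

3

Take H = {Q1, Q3, Q7}. Each listed group contains at least one of these, so H is a hitting set of size 3.
No choice of 2 elements meets every group, so 3 is the minimum.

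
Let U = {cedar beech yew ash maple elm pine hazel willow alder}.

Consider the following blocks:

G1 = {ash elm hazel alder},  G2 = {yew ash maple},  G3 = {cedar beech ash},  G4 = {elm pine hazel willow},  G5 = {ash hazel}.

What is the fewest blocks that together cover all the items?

4

Take {G1, G2, G3, G4}. Their union is {cedar, beech, yew, ash, maple, elm, pine, hazel, willow, alder}, which is all 10 items.
Only G1 contains alder, so G1 is forced; the remaining 6 items need at least 3 more blocks (each remaining block adds at most 2) — so at least 4 blocks are needed, and 4 is optimal.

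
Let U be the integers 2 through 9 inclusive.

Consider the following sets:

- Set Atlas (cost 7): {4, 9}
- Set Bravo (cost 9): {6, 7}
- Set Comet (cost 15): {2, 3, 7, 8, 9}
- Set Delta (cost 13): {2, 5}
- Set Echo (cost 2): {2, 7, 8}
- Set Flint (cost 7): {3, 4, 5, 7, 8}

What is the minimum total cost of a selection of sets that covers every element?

Atlas, Bravo, Echo, Flint together cover every element (Atlas ∪ Bravo ∪ Echo ∪ Flint = {2, 3, 4, 5, 6, 7, 8, 9}); total cost 7 + 9 + 2 + 7 = 25.
No covering selection has total cost below 25.

25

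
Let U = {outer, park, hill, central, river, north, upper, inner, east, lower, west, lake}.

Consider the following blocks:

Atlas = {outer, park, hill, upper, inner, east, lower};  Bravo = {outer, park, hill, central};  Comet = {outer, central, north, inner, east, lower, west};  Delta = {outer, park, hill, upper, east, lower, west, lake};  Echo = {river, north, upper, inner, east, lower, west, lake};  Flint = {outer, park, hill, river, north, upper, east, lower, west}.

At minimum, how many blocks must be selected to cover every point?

Take {Bravo, Echo}. Their union is {outer, park, hill, central, river, north, upper, inner, east, lower, west, lake}, which is all 12 points.
No single block has all 12 points (the largest, Flint, has 9), so 2 is optimal.

2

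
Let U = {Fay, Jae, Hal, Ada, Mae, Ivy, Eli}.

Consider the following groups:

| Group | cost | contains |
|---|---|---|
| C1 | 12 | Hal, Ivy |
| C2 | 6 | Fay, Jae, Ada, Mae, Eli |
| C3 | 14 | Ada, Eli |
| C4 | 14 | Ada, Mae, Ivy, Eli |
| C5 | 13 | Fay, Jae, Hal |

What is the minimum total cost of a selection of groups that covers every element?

C1, C2 together cover every element (C1 ∪ C2 = {Fay, Jae, Hal, Ada, Mae, Ivy, Eli}); total cost 12 + 6 = 18.
No covering selection has total cost below 18.

18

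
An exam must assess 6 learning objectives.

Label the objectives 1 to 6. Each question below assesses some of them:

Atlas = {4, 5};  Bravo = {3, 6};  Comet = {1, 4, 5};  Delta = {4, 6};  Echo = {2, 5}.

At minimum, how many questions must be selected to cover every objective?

3

Bravo and Comet and Echo together: Bravo ∪ Comet ∪ Echo = {1, 2, 3, 4, 5, 6} — every objective is covered.
Only Comet contains 1, so Comet is forced; the remaining 3 objectives need at least 2 more questions (each remaining question adds at most 2) — so at least 3 questions are needed, and 3 is optimal.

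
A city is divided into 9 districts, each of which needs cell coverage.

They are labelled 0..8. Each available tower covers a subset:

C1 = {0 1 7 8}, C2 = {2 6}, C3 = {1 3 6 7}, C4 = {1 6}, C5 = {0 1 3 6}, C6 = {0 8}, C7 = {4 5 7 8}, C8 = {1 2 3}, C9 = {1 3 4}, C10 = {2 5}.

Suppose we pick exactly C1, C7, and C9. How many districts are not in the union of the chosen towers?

Union of C1, C7, C9 = {0, 1, 3, 4, 5, 7, 8}.
Not covered: 2, 6 — 2 districts.

2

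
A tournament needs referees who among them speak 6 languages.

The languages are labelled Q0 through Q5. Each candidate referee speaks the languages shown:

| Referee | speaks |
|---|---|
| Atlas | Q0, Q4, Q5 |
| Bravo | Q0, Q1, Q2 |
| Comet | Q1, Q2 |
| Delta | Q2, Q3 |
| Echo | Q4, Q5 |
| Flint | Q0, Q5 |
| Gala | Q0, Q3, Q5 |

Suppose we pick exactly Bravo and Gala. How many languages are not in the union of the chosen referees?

Union of Bravo, Gala = {Q0, Q1, Q2, Q3, Q5}.
Not covered: Q4 — 1 language.

1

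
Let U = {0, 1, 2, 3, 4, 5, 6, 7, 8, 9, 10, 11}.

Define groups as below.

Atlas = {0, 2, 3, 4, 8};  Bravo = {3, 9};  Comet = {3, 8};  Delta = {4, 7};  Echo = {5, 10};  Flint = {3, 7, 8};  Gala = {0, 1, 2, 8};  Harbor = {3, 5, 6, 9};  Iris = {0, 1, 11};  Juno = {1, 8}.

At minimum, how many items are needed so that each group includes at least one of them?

The 4 items {1, 3, 4, 5} hit every group.
The groups Comet, Delta, Echo, Iris are pairwise disjoint, so any hitting set needs a separate item for each — at least 4. Hence 4 is optimal.

4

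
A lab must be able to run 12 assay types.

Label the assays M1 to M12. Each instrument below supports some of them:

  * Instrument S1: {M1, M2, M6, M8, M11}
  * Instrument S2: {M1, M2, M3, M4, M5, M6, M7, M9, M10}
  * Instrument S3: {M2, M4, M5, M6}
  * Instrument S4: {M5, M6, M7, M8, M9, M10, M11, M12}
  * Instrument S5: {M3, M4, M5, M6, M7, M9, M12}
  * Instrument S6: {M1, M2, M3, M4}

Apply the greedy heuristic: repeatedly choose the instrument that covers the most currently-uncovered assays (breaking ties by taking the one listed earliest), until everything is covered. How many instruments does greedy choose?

2

Greedy: pick S2 (covers 9 new) → pick S4 (covers 3 new). Total picks: 2.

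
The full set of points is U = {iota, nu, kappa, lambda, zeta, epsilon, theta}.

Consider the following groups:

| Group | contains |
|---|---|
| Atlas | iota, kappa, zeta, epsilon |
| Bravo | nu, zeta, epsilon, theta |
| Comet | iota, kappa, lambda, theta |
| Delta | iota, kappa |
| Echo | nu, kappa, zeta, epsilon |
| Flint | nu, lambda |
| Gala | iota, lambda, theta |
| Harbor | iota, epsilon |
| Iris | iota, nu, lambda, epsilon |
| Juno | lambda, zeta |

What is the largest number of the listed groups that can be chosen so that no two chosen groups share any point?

2

Flint, Harbor are pairwise disjoint (Flint={nu,lambda}; Harbor={iota,epsilon}).
Every remaining group overlaps one of these, and no 3 of the listed groups are pairwise disjoint, so 2 is the maximum.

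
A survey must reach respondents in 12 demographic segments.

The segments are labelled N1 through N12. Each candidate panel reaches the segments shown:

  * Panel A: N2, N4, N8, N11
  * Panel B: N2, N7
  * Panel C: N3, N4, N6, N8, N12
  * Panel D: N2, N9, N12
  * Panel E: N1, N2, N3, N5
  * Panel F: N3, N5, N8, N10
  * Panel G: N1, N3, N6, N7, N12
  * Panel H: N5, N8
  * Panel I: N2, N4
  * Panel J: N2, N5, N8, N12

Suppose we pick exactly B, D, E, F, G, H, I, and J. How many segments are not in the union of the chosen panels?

1

Union of B, D, E, F, G, H, I, J = {N1, N2, N3, N4, N5, N6, N7, N8, N9, N10, N12}.
Not covered: N11 — 1 segment.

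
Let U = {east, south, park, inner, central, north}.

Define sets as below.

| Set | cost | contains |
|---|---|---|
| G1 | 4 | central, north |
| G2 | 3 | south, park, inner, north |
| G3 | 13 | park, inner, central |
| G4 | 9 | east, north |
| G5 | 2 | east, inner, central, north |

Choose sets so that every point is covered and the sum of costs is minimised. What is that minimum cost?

G2, G5 together cover every point (G2 ∪ G5 = {east, south, park, inner, central, north}); total cost 3 + 2 = 5.
No covering selection has total cost below 5.

5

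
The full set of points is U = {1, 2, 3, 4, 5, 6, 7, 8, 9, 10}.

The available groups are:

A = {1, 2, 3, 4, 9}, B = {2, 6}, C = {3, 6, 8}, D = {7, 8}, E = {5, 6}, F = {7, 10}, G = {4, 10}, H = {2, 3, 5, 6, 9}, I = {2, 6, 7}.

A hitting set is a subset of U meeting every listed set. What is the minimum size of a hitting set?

Take T = {4, 6, 7}. Each listed group contains at least one of these, so T is a hitting set of size 3.
The groups B, D, G are pairwise disjoint, so any hitting set needs a separate point for each — at least 3. Hence 3 is optimal.

3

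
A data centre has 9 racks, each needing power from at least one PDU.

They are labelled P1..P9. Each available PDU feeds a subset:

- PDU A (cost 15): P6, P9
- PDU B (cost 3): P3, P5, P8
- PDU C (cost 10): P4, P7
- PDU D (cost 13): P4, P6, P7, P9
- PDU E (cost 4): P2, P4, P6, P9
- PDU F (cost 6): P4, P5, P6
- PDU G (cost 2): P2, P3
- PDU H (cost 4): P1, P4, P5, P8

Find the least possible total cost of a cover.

19

D, G, H together cover every rack (D ∪ G ∪ H = {P1, P2, P3, P4, P5, P6, P7, P8, P9}); total cost 13 + 2 + 4 = 19.
The greedy pick B, E, H, C costs 21; no covering selection beats 19.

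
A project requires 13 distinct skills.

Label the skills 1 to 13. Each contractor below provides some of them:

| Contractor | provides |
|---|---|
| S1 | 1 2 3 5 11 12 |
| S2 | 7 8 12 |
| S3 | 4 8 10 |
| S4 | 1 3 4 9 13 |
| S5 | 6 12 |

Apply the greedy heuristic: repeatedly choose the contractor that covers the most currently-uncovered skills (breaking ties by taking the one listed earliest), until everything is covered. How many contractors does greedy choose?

5

Greedy: pick S1 (covers 6 new) → pick S3 (covers 3 new) → pick S4 (covers 2 new) → pick S2 (covers 1 new) → pick S5 (covers 1 new). Total picks: 5.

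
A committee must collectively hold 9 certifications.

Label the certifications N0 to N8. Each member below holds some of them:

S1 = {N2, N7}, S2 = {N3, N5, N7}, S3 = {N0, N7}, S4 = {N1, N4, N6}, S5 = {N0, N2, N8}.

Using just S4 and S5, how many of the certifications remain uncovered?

3

Union of S4, S5 = {N0, N1, N2, N4, N6, N8}.
Not covered: N3, N5, N7 — 3 certifications.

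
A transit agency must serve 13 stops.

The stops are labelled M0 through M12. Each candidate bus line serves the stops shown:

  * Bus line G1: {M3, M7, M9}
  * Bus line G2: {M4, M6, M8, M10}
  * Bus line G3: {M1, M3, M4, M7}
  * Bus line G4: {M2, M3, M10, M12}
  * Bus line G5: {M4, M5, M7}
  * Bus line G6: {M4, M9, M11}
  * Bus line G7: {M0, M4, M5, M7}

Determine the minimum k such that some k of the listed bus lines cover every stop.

G2 and G3 and G4 and G6 and G7 together: G2 ∪ G3 ∪ G4 ∪ G6 ∪ G7 = {M0, M1, M2, M3, M4, M5, M6, M7, M8, M9, M10, M11, M12} — every stop is covered.
No 4 of the 7 bus lines cover everything (all 35 combinations miss at least one stop), so 5 is optimal.

5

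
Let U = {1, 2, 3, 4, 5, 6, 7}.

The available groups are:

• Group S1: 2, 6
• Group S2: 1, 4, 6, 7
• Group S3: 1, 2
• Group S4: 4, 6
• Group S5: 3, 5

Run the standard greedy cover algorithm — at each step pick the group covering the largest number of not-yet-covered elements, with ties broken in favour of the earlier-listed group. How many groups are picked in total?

3

Greedy: pick S2 (covers 4 new) → pick S5 (covers 2 new) → pick S1 (covers 1 new). Total picks: 3.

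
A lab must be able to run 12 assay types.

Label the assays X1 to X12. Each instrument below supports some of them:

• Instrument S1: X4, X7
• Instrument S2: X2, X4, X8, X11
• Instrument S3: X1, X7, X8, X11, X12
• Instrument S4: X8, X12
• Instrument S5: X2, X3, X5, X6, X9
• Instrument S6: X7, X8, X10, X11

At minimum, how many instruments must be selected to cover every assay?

Take {S1, S3, S5, S6}. Their union is {X1, X2, X3, X4, X5, X6, X7, X8, X9, X10, X11, X12}, which is all 12 assays.
No 3 of the 6 instruments cover everything (all 20 combinations miss at least one assay), so 4 is optimal.

4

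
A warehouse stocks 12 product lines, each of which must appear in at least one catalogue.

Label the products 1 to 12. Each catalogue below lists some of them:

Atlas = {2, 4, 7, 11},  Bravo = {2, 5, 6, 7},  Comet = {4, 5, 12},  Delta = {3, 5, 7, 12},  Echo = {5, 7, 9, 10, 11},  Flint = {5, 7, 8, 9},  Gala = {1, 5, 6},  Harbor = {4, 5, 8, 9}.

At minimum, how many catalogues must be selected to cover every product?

Take {Atlas, Delta, Echo, Flint, Gala}. Their union is {1, 2, 3, 4, 5, 6, 7, 8, 9, 10, 11, 12}, which is all 12 products.
Only Echo contains 10, so Echo is forced; the remaining 7 products need at least 4 more catalogues (each remaining catalogue adds at most 2) — so at least 5 catalogues are needed, and 5 is optimal.

5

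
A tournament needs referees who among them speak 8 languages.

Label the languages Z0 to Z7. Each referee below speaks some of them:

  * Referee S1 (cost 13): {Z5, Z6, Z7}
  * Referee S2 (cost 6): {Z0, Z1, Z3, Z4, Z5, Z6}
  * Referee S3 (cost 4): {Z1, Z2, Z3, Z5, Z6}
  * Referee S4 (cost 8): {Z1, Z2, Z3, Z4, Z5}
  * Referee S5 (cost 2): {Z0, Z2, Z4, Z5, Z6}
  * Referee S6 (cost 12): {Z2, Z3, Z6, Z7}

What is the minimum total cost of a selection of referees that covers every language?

18

S2, S6 together cover every language (S2 ∪ S6 = {Z0, Z1, Z2, Z3, Z4, Z5, Z6, Z7}); total cost 6 + 12 = 18.
No covering selection has total cost below 18.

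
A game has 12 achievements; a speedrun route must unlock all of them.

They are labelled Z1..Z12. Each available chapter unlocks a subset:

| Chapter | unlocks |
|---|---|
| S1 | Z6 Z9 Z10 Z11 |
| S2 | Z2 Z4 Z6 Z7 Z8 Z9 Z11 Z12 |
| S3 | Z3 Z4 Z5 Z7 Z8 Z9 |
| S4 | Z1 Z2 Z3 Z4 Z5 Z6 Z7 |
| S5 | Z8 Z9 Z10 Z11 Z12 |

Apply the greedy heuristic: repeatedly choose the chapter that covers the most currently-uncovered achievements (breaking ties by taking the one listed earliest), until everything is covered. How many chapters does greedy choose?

Greedy: pick S2 (covers 8 new) → pick S4 (covers 3 new) → pick S1 (covers 1 new). Total picks: 3.
(The true minimum cover uses only 2 chapters, so greedy is not optimal here.)

3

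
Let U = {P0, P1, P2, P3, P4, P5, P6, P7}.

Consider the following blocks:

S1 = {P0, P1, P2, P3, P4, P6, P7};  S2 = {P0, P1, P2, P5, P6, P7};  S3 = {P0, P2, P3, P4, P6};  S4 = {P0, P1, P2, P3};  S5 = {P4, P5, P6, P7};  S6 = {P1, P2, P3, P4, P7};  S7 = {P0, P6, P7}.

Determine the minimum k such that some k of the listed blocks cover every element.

S2 and S3 cover everything between them: the union {P0, P1, P2, P3, P4, P5, P6, P7} is all of U.
No single block has all 8 elements (the largest, S1, has 7), so 2 is optimal.

2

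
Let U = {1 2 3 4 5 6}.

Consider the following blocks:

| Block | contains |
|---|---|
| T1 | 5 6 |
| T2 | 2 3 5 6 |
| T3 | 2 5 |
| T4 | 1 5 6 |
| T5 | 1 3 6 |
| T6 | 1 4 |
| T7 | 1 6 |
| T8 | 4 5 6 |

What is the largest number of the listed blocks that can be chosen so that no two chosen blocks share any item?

T3, T7 are pairwise disjoint (T3={2,5}; T7={1,6}).
Every remaining block overlaps one of these, and no 3 of the listed blocks are pairwise disjoint, so 2 is the maximum.

2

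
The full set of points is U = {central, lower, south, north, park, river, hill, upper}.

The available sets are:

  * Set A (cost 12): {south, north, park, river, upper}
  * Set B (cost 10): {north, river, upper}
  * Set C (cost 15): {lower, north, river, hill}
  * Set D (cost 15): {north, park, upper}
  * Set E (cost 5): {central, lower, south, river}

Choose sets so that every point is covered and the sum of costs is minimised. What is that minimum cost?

A, C, E together cover every point (A ∪ C ∪ E = {central, lower, south, north, park, river, hill, upper}); total cost 12 + 15 + 5 = 32.
No covering selection has total cost below 32.

32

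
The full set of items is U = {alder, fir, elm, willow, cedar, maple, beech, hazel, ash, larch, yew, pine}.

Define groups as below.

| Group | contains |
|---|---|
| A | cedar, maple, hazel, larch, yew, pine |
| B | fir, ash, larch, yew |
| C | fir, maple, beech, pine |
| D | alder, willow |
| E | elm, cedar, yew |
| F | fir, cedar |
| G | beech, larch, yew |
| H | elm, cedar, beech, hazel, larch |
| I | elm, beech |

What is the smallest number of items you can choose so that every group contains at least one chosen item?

4

T = {alder, cedar, beech, ash} meets every group (each contains at least one member of T), and |T| = 4.
No choice of 3 items meets every group, so 4 is the minimum.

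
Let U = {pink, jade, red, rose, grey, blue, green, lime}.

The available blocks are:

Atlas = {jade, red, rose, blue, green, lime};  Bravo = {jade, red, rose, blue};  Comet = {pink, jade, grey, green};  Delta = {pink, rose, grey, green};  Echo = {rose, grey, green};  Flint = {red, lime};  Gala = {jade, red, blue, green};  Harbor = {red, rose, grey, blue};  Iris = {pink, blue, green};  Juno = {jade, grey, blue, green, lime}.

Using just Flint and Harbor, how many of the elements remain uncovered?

3

Union of Flint, Harbor = {red, rose, grey, blue, lime}.
Not covered: pink, jade, green — 3 elements.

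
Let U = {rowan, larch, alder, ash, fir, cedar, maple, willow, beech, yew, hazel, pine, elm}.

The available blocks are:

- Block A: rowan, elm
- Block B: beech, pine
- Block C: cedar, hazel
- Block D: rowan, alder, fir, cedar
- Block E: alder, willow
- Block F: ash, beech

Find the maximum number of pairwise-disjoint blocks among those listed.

A, C, E, F are pairwise disjoint (A={rowan,elm}; C={cedar,hazel}; E={alder,willow}; F={ash,beech}).
Every remaining block overlaps one of these, and no 5 of the listed blocks are pairwise disjoint, so 4 is the maximum.

4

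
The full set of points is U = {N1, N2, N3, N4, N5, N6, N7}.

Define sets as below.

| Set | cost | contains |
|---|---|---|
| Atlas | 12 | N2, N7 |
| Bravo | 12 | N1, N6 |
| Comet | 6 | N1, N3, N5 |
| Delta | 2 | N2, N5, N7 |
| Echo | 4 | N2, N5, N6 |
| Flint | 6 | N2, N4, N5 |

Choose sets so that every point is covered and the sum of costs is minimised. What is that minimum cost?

Comet, Delta, Echo, Flint together cover every point (Comet ∪ Delta ∪ Echo ∪ Flint = {N1, N2, N3, N4, N5, N6, N7}); total cost 6 + 2 + 4 + 6 = 18.
No covering selection has total cost below 18.

18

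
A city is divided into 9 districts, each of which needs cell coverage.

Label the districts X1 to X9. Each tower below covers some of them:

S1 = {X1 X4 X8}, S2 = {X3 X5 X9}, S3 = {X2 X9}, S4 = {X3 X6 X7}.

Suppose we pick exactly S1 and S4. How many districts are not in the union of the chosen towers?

Union of S1, S4 = {X1, X3, X4, X6, X7, X8}.
Not covered: X2, X5, X9 — 3 districts.

3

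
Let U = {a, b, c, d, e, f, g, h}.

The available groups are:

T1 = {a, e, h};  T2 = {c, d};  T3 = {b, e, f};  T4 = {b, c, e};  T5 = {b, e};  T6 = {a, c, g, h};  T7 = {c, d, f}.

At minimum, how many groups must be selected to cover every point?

T5, T6, and T7 cover everything between them: the union {a, b, c, d, e, f, g, h} is all of U.
Only T6 contains g, so T6 is forced; the remaining 4 points need at least 2 more groups (each remaining group adds at most 3) — so at least 3 groups are needed, and 3 is optimal.

3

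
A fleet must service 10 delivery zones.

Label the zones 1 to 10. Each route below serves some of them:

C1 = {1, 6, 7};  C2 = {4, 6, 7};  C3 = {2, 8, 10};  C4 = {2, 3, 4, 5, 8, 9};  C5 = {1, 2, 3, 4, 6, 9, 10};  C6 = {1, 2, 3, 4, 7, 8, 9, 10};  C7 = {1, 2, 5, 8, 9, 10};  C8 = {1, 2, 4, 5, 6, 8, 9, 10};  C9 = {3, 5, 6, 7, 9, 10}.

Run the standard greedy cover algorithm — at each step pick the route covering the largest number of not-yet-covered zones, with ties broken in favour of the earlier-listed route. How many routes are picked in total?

Greedy: pick C6 (covers 8 new) → pick C8 (covers 2 new). Total picks: 2.

2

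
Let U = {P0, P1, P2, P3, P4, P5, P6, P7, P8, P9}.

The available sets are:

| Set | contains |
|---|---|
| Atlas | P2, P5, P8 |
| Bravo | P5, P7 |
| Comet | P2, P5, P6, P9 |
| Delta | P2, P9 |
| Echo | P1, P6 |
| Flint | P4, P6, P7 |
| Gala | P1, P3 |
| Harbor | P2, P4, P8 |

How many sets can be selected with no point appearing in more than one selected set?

Bravo, Delta, Echo are pairwise disjoint (Bravo={P5,P7}; Delta={P2,P9}; Echo={P1,P6}).
Every remaining set overlaps one of these, and no 4 of the listed sets are pairwise disjoint, so 3 is the maximum.

3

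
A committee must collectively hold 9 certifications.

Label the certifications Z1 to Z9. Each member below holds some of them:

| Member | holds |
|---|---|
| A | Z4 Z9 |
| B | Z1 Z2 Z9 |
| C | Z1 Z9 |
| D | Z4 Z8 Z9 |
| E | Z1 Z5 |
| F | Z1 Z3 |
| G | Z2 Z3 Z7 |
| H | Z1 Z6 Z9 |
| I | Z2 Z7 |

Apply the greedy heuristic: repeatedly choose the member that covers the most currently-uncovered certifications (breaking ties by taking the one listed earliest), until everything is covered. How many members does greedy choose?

Greedy: pick B (covers 3 new) → pick D (covers 2 new) → pick G (covers 2 new) → pick E (covers 1 new) → pick H (covers 1 new). Total picks: 5.
(The true minimum cover uses only 4 members, so greedy is not optimal here.)

5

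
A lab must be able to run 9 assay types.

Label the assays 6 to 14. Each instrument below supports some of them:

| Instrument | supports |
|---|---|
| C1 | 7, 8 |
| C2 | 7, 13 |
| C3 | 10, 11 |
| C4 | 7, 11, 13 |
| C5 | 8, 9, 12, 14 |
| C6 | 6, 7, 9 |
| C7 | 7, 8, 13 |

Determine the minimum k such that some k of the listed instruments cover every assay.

4

Take {C3, C4, C5, C6}. Their union is {6, 7, 8, 9, 10, 11, 12, 13, 14}, which is all 9 assays.
No 3 of the 7 instruments cover everything (all 35 combinations miss at least one assay), so 4 is optimal.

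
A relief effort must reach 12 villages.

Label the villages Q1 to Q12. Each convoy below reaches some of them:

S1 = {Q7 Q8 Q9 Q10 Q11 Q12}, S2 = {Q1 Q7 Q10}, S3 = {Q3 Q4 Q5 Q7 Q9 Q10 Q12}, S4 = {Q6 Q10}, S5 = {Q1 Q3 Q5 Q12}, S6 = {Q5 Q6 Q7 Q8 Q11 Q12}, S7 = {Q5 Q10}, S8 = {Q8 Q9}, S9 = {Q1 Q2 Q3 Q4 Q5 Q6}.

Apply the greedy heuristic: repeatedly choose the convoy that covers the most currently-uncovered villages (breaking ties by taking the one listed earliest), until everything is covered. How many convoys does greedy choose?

3

Greedy: pick S3 (covers 7 new) → pick S6 (covers 3 new) → pick S9 (covers 2 new). Total picks: 3.
(The true minimum cover uses only 2 convoys, so greedy is not optimal here.)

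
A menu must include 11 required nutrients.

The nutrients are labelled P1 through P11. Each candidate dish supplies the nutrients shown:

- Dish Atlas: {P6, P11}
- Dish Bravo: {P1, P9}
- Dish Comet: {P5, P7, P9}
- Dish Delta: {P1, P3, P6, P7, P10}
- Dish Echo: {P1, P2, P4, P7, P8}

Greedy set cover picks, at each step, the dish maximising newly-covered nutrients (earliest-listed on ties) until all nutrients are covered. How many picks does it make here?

Greedy: pick Delta (covers 5 new) → pick Echo (covers 3 new) → pick Comet (covers 2 new) → pick Atlas (covers 1 new). Total picks: 4.

4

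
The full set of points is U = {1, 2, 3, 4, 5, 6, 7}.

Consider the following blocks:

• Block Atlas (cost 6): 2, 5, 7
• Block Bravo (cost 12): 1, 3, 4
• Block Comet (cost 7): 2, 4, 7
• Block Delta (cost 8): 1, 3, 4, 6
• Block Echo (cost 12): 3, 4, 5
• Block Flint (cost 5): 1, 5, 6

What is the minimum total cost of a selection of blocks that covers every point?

Atlas, Delta together cover every point (Atlas ∪ Delta = {1, 2, 3, 4, 5, 6, 7}); total cost 6 + 8 = 14.
The greedy pick Flint, Comet, Delta costs 20; no covering selection beats 14.

14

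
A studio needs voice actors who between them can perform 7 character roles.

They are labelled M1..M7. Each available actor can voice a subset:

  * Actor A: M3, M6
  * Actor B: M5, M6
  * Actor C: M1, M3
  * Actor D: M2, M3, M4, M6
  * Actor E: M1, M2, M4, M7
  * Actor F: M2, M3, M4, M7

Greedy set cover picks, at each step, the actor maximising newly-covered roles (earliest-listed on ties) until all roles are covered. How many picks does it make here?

3

Greedy: pick D (covers 4 new) → pick E (covers 2 new) → pick B (covers 1 new). Total picks: 3.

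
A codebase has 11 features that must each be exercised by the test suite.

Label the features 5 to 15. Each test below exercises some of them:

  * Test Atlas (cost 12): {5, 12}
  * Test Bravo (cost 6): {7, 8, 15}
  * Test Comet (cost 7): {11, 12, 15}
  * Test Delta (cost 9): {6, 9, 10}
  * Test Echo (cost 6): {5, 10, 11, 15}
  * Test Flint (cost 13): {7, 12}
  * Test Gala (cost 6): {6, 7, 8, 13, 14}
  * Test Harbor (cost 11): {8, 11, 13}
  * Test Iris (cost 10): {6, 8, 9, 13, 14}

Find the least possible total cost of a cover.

Comet, Delta, Echo, Gala together cover every feature (Comet ∪ Delta ∪ Echo ∪ Gala = {5, 6, 7, 8, 9, 10, 11, 12, 13, 14, 15}); total cost 7 + 9 + 6 + 6 = 28.
No covering selection has total cost below 28.

28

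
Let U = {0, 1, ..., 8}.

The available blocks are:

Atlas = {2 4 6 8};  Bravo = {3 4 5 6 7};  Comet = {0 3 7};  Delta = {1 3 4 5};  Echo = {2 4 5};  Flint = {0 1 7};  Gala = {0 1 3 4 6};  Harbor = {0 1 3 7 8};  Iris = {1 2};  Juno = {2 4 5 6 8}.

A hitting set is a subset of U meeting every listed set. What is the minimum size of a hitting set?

3

The 3 points {1, 2, 3} hit every block.
No choice of 2 points meets every block, so 3 is the minimum.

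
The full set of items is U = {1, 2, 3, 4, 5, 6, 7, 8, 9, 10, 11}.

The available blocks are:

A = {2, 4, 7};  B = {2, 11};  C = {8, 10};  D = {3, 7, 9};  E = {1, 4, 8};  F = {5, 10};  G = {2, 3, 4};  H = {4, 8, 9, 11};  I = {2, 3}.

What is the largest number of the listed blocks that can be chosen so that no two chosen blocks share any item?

B, D, E, F are pairwise disjoint (B={2,11}; D={3,7,9}; E={1,4,8}; F={5,10}).
Every remaining block overlaps one of these, and no 5 of the listed blocks are pairwise disjoint, so 4 is the maximum.

4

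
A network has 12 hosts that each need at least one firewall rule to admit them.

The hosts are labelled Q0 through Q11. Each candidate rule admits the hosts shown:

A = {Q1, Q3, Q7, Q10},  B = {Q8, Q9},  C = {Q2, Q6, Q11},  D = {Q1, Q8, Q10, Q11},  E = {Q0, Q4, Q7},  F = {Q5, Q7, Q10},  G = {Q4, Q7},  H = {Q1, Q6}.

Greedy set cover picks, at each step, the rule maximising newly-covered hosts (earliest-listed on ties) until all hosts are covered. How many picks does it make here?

5

Greedy: pick A (covers 4 new) → pick C (covers 3 new) → pick B (covers 2 new) → pick E (covers 2 new) → pick F (covers 1 new). Total picks: 5.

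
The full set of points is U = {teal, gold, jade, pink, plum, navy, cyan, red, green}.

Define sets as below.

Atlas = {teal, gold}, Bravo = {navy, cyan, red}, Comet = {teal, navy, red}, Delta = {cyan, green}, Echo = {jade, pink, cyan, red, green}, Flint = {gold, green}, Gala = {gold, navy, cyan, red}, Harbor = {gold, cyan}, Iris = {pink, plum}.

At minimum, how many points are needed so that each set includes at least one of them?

4

The 4 points {teal, gold, pink, cyan} hit every set.
No choice of 3 points meets every set, so 4 is the minimum.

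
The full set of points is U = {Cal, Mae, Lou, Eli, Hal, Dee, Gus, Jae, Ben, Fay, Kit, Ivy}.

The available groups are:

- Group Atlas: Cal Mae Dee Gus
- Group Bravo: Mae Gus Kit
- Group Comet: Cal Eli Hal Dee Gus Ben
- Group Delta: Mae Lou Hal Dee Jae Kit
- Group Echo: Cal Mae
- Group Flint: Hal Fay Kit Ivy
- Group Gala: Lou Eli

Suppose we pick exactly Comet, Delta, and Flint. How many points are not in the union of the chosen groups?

Union of Comet, Delta, Flint = {Cal, Mae, Lou, Eli, Hal, Dee, Gus, Jae, Ben, Fay, Kit, Ivy} — that's every point, so 0 are uncovered.

0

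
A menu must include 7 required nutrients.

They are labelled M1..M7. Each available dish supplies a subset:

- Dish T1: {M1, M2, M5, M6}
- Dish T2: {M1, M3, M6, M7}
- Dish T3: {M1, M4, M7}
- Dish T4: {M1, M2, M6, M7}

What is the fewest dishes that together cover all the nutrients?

T1 and T2 and T3 together: T1 ∪ T2 ∪ T3 = {M1, M2, M3, M4, M5, M6, M7} — every nutrient is covered.
Only T2 contains M3, so T2 is forced; the remaining 3 nutrients need at least 2 more dishes (each remaining dish adds at most 2) — so at least 3 dishes are needed, and 3 is optimal.

3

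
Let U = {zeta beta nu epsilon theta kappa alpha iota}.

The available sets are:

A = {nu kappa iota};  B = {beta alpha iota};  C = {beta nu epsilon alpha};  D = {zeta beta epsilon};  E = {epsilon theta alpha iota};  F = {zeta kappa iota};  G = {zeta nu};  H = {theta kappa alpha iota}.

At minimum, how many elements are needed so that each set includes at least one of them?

3

Take T = {zeta, kappa, alpha}. Each listed set contains at least one of these, so T is a hitting set of size 3.
No choice of 2 elements meets every set, so 3 is the minimum.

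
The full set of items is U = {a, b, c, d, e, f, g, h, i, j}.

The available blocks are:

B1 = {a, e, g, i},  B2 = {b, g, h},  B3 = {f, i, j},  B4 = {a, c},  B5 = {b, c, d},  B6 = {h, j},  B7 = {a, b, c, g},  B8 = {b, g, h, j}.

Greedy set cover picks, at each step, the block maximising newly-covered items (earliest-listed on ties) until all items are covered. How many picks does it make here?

4

Greedy: pick B1 (covers 4 new) → pick B5 (covers 3 new) → pick B3 (covers 2 new) → pick B2 (covers 1 new). Total picks: 4.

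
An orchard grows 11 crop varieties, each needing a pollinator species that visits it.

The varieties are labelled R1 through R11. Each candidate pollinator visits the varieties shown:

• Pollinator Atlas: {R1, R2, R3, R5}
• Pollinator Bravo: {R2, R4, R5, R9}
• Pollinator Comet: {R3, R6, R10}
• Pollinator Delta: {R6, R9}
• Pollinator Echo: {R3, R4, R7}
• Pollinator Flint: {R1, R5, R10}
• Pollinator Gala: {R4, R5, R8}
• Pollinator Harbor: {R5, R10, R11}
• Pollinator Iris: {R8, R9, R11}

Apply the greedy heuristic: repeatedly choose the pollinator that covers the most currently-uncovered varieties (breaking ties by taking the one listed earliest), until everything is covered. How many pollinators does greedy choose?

Greedy: pick Atlas (covers 4 new) → pick Iris (covers 3 new) → pick Comet (covers 2 new) → pick Echo (covers 2 new). Total picks: 4.

4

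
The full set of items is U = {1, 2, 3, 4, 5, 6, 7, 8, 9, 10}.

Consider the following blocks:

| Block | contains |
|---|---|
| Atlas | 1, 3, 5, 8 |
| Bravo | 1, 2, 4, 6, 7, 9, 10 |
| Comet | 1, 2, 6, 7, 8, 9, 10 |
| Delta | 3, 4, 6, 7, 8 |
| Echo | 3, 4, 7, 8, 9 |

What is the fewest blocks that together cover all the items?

2

Atlas and Bravo cover everything between them: the union {1, 2, 3, 4, 5, 6, 7, 8, 9, 10} is all of U.
No single block has all 10 items (the largest, Bravo, has 7), so 2 is optimal.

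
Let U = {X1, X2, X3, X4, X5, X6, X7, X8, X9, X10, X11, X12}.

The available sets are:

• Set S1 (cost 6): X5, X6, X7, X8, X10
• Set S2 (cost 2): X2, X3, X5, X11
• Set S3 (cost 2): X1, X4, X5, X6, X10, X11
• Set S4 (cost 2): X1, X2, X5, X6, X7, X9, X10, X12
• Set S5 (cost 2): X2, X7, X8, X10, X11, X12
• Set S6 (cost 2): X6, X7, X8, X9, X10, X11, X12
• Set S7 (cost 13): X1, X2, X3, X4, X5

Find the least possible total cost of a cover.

6

S2, S3, S6 together cover every element (S2 ∪ S3 ∪ S6 = {X1, X2, X3, X4, X5, X6, X7, X8, X9, X10, X11, X12}); total cost 2 + 2 + 2 = 6.
The greedy pick S4, S2, S3, S5 costs 8; no covering selection beats 6.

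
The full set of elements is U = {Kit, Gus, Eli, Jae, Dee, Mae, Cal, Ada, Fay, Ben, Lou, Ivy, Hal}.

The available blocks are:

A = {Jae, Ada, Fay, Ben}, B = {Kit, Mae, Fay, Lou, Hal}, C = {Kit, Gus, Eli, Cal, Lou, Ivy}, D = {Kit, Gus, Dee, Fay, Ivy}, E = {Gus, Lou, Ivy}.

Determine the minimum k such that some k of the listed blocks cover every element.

4

Take {A, B, C, D}. Their union is {Kit, Gus, Eli, Jae, Dee, Mae, Cal, Ada, Fay, Ben, Lou, Ivy, Hal}, which is all 13 elements.
Only D contains Dee, so D is forced; the remaining 8 elements need at least 3 more blocks (each remaining block adds at most 3) — so at least 4 blocks are needed, and 4 is optimal.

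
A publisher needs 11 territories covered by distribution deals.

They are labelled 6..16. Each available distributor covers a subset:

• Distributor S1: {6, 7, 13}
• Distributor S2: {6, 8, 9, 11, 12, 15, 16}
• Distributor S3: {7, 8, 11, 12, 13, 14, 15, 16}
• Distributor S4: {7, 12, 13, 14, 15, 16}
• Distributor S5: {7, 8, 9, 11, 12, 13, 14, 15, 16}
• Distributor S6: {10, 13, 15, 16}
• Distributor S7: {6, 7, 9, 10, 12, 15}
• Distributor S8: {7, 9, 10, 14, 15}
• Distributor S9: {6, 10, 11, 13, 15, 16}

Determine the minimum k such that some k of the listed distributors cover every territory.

2

S5 and S9 together: S5 ∪ S9 = {6, 7, 8, 9, 10, 11, 12, 13, 14, 15, 16} — every territory is covered.
No single distributor has all 11 territories (the largest, S5, has 9), so 2 is optimal.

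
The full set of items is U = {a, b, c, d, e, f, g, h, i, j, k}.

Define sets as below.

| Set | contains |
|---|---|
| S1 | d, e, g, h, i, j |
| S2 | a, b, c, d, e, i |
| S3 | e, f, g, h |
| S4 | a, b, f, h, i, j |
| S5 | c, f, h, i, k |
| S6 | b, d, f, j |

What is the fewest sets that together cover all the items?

3

S1 and S2 and S5 together: S1 ∪ S2 ∪ S5 = {a, b, c, d, e, f, g, h, i, j, k} — every item is covered.
Only S5 contains k, so S5 is forced; the remaining 6 items need at least 2 more sets (each remaining set adds at most 4) — so at least 3 sets are needed, and 3 is optimal.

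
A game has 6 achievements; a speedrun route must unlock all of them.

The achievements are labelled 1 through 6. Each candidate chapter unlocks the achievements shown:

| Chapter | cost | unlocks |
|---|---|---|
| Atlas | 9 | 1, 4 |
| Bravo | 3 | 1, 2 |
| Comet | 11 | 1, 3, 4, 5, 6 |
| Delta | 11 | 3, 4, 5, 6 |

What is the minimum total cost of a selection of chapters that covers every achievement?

Bravo, Comet together cover every achievement (Bravo ∪ Comet = {1, 2, 3, 4, 5, 6}); total cost 3 + 11 = 14.
No covering selection has total cost below 14.

14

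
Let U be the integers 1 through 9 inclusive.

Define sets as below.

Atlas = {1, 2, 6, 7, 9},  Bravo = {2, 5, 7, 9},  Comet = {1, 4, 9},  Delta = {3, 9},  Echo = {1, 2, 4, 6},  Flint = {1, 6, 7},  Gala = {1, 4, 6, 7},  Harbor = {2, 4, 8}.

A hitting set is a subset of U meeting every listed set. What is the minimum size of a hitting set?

3

H = {2, 7, 9} meets every set (each contains at least one member of H), and |H| = 3.
The sets Delta, Flint, Harbor are pairwise disjoint, so any hitting set needs a separate item for each — at least 3. Hence 3 is optimal.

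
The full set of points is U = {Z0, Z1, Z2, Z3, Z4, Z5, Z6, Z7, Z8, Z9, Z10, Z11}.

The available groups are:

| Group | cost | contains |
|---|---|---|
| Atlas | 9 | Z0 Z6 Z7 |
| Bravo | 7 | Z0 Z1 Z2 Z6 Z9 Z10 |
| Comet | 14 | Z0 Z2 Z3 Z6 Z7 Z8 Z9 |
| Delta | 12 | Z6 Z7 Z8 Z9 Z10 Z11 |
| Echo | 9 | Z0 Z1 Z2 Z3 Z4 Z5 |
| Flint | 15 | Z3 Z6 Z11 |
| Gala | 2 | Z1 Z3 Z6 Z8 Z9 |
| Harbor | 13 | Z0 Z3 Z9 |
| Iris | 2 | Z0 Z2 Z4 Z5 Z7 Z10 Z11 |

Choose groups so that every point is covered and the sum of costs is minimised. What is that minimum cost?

4

Gala, Iris together cover every point (Gala ∪ Iris = {Z0, Z1, Z2, Z3, Z4, Z5, Z6, Z7, Z8, Z9, Z10, Z11}); total cost 2 + 2 = 4.
No covering selection has total cost below 4.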